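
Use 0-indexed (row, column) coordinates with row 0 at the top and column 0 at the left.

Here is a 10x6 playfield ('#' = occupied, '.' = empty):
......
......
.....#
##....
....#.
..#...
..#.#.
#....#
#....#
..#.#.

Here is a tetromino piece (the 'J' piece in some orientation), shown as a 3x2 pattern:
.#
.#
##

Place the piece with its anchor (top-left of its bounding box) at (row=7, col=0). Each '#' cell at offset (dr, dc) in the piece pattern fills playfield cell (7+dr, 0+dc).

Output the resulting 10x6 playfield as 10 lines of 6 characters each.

Fill (7+0,0+1) = (7,1)
Fill (7+1,0+1) = (8,1)
Fill (7+2,0+0) = (9,0)
Fill (7+2,0+1) = (9,1)

Answer: ......
......
.....#
##....
....#.
..#...
..#.#.
##...#
##...#
###.#.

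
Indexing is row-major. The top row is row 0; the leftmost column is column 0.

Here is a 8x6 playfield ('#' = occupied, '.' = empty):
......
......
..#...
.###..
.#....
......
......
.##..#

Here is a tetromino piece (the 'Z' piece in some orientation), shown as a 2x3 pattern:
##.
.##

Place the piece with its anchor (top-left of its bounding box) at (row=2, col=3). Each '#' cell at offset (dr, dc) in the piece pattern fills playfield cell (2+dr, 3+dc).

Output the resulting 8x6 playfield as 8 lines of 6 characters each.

Answer: ......
......
..###.
.#####
.#....
......
......
.##..#

Derivation:
Fill (2+0,3+0) = (2,3)
Fill (2+0,3+1) = (2,4)
Fill (2+1,3+1) = (3,4)
Fill (2+1,3+2) = (3,5)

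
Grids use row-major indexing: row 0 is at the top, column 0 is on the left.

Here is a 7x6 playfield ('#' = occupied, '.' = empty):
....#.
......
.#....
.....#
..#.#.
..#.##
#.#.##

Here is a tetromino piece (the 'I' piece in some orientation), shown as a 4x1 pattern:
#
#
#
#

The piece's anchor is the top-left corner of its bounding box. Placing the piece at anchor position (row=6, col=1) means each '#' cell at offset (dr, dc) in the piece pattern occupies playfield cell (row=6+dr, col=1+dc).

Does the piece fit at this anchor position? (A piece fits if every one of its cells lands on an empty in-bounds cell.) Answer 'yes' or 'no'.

Answer: no

Derivation:
Check each piece cell at anchor (6, 1):
  offset (0,0) -> (6,1): empty -> OK
  offset (1,0) -> (7,1): out of bounds -> FAIL
  offset (2,0) -> (8,1): out of bounds -> FAIL
  offset (3,0) -> (9,1): out of bounds -> FAIL
All cells valid: no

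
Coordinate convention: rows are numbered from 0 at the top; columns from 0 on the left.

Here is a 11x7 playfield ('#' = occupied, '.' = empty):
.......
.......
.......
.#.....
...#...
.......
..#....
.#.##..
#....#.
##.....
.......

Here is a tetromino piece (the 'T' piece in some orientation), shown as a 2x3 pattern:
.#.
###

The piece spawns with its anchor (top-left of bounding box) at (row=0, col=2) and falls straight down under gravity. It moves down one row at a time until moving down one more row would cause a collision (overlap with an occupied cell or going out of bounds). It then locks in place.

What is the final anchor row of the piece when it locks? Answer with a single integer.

Answer: 2

Derivation:
Spawn at (row=0, col=2). Try each row:
  row 0: fits
  row 1: fits
  row 2: fits
  row 3: blocked -> lock at row 2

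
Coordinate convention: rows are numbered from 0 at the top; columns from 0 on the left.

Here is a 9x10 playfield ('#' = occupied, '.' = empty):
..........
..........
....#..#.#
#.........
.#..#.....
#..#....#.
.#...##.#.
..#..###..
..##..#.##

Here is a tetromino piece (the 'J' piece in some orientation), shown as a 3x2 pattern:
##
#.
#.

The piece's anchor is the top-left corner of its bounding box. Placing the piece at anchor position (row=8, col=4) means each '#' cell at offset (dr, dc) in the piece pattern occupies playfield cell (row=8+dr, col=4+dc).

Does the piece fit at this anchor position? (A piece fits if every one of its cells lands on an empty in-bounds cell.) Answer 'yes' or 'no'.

Answer: no

Derivation:
Check each piece cell at anchor (8, 4):
  offset (0,0) -> (8,4): empty -> OK
  offset (0,1) -> (8,5): empty -> OK
  offset (1,0) -> (9,4): out of bounds -> FAIL
  offset (2,0) -> (10,4): out of bounds -> FAIL
All cells valid: no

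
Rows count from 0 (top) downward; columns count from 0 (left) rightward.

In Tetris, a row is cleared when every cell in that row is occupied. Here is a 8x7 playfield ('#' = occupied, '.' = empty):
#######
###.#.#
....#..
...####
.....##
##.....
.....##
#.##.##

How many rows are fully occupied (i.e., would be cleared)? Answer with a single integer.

Answer: 1

Derivation:
Check each row:
  row 0: 0 empty cells -> FULL (clear)
  row 1: 2 empty cells -> not full
  row 2: 6 empty cells -> not full
  row 3: 3 empty cells -> not full
  row 4: 5 empty cells -> not full
  row 5: 5 empty cells -> not full
  row 6: 5 empty cells -> not full
  row 7: 2 empty cells -> not full
Total rows cleared: 1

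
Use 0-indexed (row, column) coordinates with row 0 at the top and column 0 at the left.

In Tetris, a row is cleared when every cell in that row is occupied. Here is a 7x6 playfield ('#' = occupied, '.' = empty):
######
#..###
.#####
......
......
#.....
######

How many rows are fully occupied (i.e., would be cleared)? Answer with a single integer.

Answer: 2

Derivation:
Check each row:
  row 0: 0 empty cells -> FULL (clear)
  row 1: 2 empty cells -> not full
  row 2: 1 empty cell -> not full
  row 3: 6 empty cells -> not full
  row 4: 6 empty cells -> not full
  row 5: 5 empty cells -> not full
  row 6: 0 empty cells -> FULL (clear)
Total rows cleared: 2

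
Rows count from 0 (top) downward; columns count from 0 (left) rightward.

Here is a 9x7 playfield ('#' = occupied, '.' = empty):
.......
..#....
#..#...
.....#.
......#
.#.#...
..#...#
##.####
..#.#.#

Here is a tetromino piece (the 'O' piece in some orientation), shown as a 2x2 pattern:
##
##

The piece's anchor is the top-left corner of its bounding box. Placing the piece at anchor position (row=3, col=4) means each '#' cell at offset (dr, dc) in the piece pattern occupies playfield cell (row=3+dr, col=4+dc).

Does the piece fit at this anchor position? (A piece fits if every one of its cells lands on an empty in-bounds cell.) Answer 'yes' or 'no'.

Answer: no

Derivation:
Check each piece cell at anchor (3, 4):
  offset (0,0) -> (3,4): empty -> OK
  offset (0,1) -> (3,5): occupied ('#') -> FAIL
  offset (1,0) -> (4,4): empty -> OK
  offset (1,1) -> (4,5): empty -> OK
All cells valid: no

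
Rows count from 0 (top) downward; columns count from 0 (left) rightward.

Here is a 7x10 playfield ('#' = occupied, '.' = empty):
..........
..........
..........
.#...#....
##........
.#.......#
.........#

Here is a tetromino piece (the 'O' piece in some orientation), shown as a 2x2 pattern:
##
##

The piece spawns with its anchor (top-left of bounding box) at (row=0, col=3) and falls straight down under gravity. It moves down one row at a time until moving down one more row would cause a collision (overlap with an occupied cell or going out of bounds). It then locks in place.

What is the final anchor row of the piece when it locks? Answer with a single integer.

Answer: 5

Derivation:
Spawn at (row=0, col=3). Try each row:
  row 0: fits
  row 1: fits
  row 2: fits
  row 3: fits
  row 4: fits
  row 5: fits
  row 6: blocked -> lock at row 5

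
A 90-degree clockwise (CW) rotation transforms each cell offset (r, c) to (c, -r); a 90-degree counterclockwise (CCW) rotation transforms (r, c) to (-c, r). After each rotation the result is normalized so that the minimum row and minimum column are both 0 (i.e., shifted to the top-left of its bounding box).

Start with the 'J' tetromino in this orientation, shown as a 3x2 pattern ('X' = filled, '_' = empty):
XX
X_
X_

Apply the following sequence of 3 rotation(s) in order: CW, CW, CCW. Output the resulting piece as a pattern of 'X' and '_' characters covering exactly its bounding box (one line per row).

Answer: XXX
__X

Derivation:
Start:
XX
X_
X_
After rotation 1 (CW):
XXX
__X
After rotation 2 (CW):
_X
_X
XX
After rotation 3 (CCW):
XXX
__X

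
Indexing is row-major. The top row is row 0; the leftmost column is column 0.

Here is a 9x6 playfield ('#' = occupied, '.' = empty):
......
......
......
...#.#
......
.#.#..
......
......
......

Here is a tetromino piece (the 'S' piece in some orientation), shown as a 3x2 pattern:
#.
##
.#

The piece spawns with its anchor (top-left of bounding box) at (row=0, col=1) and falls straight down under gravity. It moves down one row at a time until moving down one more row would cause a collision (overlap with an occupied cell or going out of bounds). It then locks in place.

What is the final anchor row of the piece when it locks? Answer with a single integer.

Spawn at (row=0, col=1). Try each row:
  row 0: fits
  row 1: fits
  row 2: fits
  row 3: fits
  row 4: blocked -> lock at row 3

Answer: 3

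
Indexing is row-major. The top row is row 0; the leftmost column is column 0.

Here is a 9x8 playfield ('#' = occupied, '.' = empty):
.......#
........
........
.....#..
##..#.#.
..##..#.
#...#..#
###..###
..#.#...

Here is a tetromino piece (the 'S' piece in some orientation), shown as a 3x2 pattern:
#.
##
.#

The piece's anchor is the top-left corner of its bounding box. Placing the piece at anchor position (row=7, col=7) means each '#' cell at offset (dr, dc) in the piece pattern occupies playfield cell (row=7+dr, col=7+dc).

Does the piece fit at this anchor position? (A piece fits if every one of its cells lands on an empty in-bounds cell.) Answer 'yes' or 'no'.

Answer: no

Derivation:
Check each piece cell at anchor (7, 7):
  offset (0,0) -> (7,7): occupied ('#') -> FAIL
  offset (1,0) -> (8,7): empty -> OK
  offset (1,1) -> (8,8): out of bounds -> FAIL
  offset (2,1) -> (9,8): out of bounds -> FAIL
All cells valid: no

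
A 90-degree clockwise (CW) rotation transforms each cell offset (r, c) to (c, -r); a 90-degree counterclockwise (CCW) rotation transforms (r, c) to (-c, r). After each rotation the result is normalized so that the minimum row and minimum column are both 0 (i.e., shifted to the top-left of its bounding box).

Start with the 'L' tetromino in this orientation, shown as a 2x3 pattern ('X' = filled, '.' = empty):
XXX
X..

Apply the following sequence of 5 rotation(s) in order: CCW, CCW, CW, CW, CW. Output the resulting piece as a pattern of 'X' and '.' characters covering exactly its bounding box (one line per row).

Start:
XXX
X..
After rotation 1 (CCW):
X.
X.
XX
After rotation 2 (CCW):
..X
XXX
After rotation 3 (CW):
X.
X.
XX
After rotation 4 (CW):
XXX
X..
After rotation 5 (CW):
XX
.X
.X

Answer: XX
.X
.X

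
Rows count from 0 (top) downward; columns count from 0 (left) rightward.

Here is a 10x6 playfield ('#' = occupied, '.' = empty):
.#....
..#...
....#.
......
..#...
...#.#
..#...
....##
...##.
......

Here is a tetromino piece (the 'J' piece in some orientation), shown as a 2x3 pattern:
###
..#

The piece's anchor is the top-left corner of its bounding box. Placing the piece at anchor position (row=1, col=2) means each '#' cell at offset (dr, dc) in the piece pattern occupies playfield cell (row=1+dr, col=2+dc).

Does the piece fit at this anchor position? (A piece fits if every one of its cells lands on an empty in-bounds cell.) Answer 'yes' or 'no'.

Answer: no

Derivation:
Check each piece cell at anchor (1, 2):
  offset (0,0) -> (1,2): occupied ('#') -> FAIL
  offset (0,1) -> (1,3): empty -> OK
  offset (0,2) -> (1,4): empty -> OK
  offset (1,2) -> (2,4): occupied ('#') -> FAIL
All cells valid: no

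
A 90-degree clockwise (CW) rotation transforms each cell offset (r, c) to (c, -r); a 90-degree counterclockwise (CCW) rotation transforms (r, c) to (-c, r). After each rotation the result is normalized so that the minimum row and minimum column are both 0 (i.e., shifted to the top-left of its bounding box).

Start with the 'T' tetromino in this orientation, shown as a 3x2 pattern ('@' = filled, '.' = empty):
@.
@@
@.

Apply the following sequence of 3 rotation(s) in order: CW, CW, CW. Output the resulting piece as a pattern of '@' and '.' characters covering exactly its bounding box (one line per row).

Answer: .@.
@@@

Derivation:
Start:
@.
@@
@.
After rotation 1 (CW):
@@@
.@.
After rotation 2 (CW):
.@
@@
.@
After rotation 3 (CW):
.@.
@@@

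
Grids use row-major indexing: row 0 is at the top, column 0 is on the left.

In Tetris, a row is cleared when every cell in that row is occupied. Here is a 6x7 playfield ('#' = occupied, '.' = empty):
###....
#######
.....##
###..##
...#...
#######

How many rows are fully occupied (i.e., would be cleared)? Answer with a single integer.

Check each row:
  row 0: 4 empty cells -> not full
  row 1: 0 empty cells -> FULL (clear)
  row 2: 5 empty cells -> not full
  row 3: 2 empty cells -> not full
  row 4: 6 empty cells -> not full
  row 5: 0 empty cells -> FULL (clear)
Total rows cleared: 2

Answer: 2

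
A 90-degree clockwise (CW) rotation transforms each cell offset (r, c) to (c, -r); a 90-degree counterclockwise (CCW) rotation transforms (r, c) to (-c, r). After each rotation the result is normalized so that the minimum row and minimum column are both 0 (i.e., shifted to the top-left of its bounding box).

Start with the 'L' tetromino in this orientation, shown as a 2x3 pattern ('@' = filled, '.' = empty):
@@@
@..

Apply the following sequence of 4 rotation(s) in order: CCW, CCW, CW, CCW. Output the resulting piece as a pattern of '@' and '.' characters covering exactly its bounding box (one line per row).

Start:
@@@
@..
After rotation 1 (CCW):
@.
@.
@@
After rotation 2 (CCW):
..@
@@@
After rotation 3 (CW):
@.
@.
@@
After rotation 4 (CCW):
..@
@@@

Answer: ..@
@@@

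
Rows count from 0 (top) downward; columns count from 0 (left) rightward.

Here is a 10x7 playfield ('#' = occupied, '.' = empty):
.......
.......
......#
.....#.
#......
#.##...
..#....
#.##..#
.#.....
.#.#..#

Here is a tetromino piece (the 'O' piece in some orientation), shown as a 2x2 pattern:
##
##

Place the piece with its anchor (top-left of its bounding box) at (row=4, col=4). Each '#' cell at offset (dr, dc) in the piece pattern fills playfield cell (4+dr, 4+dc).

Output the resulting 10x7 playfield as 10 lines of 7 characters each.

Fill (4+0,4+0) = (4,4)
Fill (4+0,4+1) = (4,5)
Fill (4+1,4+0) = (5,4)
Fill (4+1,4+1) = (5,5)

Answer: .......
.......
......#
.....#.
#...##.
#.####.
..#....
#.##..#
.#.....
.#.#..#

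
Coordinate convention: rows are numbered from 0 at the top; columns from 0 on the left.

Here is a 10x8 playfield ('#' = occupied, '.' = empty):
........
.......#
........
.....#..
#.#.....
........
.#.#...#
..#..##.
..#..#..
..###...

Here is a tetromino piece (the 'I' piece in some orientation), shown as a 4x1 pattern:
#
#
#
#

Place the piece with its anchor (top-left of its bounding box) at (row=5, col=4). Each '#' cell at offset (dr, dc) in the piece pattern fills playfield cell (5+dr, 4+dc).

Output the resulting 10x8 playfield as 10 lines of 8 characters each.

Fill (5+0,4+0) = (5,4)
Fill (5+1,4+0) = (6,4)
Fill (5+2,4+0) = (7,4)
Fill (5+3,4+0) = (8,4)

Answer: ........
.......#
........
.....#..
#.#.....
....#...
.#.##..#
..#.###.
..#.##..
..###...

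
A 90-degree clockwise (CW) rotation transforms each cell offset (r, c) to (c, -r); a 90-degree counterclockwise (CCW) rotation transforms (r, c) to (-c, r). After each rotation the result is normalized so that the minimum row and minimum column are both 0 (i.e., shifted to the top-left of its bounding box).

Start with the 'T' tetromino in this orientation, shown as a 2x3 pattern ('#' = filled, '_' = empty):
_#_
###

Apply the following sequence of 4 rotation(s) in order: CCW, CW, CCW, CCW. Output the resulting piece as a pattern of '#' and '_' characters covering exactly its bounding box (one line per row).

Start:
_#_
###
After rotation 1 (CCW):
_#
##
_#
After rotation 2 (CW):
_#_
###
After rotation 3 (CCW):
_#
##
_#
After rotation 4 (CCW):
###
_#_

Answer: ###
_#_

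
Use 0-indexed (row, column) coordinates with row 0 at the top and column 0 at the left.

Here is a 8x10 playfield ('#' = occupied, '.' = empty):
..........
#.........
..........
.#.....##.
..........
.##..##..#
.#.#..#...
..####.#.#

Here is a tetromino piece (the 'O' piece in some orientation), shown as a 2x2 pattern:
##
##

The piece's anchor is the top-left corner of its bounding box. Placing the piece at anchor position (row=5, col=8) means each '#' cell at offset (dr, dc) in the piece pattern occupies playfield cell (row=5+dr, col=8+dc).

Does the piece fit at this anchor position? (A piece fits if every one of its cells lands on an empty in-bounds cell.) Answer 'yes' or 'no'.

Answer: no

Derivation:
Check each piece cell at anchor (5, 8):
  offset (0,0) -> (5,8): empty -> OK
  offset (0,1) -> (5,9): occupied ('#') -> FAIL
  offset (1,0) -> (6,8): empty -> OK
  offset (1,1) -> (6,9): empty -> OK
All cells valid: no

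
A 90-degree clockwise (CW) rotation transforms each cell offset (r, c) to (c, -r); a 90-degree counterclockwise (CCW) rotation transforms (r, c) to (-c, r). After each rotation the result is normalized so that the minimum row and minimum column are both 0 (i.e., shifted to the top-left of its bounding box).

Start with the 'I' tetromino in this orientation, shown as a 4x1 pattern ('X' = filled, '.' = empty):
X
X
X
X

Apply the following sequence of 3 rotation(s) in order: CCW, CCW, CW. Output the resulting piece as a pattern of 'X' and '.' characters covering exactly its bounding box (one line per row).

Answer: XXXX

Derivation:
Start:
X
X
X
X
After rotation 1 (CCW):
XXXX
After rotation 2 (CCW):
X
X
X
X
After rotation 3 (CW):
XXXX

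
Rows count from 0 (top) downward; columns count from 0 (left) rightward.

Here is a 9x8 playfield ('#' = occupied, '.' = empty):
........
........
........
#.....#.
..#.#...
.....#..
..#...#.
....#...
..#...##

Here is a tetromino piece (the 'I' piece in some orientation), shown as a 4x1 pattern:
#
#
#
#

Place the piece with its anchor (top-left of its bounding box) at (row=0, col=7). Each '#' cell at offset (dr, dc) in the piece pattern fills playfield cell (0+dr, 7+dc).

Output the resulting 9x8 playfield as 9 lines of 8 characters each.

Fill (0+0,7+0) = (0,7)
Fill (0+1,7+0) = (1,7)
Fill (0+2,7+0) = (2,7)
Fill (0+3,7+0) = (3,7)

Answer: .......#
.......#
.......#
#.....##
..#.#...
.....#..
..#...#.
....#...
..#...##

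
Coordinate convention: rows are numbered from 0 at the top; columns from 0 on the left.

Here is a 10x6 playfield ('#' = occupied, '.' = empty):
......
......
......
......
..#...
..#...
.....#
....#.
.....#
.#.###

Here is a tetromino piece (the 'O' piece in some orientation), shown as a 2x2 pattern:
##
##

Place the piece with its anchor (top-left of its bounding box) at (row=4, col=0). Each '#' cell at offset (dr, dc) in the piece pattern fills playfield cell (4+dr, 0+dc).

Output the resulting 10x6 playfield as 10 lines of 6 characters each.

Answer: ......
......
......
......
###...
###...
.....#
....#.
.....#
.#.###

Derivation:
Fill (4+0,0+0) = (4,0)
Fill (4+0,0+1) = (4,1)
Fill (4+1,0+0) = (5,0)
Fill (4+1,0+1) = (5,1)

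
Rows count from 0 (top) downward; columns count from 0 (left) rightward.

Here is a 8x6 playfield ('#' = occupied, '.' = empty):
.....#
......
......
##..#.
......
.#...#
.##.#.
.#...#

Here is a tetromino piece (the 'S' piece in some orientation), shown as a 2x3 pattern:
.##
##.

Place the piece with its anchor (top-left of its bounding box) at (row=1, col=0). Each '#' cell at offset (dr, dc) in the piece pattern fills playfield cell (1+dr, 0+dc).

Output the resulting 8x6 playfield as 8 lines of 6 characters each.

Fill (1+0,0+1) = (1,1)
Fill (1+0,0+2) = (1,2)
Fill (1+1,0+0) = (2,0)
Fill (1+1,0+1) = (2,1)

Answer: .....#
.##...
##....
##..#.
......
.#...#
.##.#.
.#...#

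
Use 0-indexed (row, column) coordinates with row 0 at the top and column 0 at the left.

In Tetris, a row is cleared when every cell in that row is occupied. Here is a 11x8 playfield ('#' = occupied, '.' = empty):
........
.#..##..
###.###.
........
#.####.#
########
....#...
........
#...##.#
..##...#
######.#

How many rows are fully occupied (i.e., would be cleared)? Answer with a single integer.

Check each row:
  row 0: 8 empty cells -> not full
  row 1: 5 empty cells -> not full
  row 2: 2 empty cells -> not full
  row 3: 8 empty cells -> not full
  row 4: 2 empty cells -> not full
  row 5: 0 empty cells -> FULL (clear)
  row 6: 7 empty cells -> not full
  row 7: 8 empty cells -> not full
  row 8: 4 empty cells -> not full
  row 9: 5 empty cells -> not full
  row 10: 1 empty cell -> not full
Total rows cleared: 1

Answer: 1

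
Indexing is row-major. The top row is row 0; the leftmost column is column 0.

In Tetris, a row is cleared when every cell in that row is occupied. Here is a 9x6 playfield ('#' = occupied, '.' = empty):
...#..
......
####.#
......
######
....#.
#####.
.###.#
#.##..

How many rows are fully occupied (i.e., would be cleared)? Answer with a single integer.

Answer: 1

Derivation:
Check each row:
  row 0: 5 empty cells -> not full
  row 1: 6 empty cells -> not full
  row 2: 1 empty cell -> not full
  row 3: 6 empty cells -> not full
  row 4: 0 empty cells -> FULL (clear)
  row 5: 5 empty cells -> not full
  row 6: 1 empty cell -> not full
  row 7: 2 empty cells -> not full
  row 8: 3 empty cells -> not full
Total rows cleared: 1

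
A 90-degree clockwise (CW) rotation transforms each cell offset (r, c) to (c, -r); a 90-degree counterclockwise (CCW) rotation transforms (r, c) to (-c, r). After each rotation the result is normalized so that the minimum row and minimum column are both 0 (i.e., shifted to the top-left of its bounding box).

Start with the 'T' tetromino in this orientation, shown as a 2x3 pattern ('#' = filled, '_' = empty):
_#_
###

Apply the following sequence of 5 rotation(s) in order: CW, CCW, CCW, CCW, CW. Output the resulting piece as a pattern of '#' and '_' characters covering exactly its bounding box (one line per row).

Answer: _#
##
_#

Derivation:
Start:
_#_
###
After rotation 1 (CW):
#_
##
#_
After rotation 2 (CCW):
_#_
###
After rotation 3 (CCW):
_#
##
_#
After rotation 4 (CCW):
###
_#_
After rotation 5 (CW):
_#
##
_#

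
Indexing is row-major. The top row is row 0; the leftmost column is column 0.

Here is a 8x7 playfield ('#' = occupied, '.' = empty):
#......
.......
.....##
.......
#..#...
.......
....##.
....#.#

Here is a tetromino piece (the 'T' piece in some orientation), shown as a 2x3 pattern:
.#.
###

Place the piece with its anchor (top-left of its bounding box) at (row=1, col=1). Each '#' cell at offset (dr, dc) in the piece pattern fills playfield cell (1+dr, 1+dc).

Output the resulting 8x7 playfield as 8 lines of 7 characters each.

Answer: #......
..#....
.###.##
.......
#..#...
.......
....##.
....#.#

Derivation:
Fill (1+0,1+1) = (1,2)
Fill (1+1,1+0) = (2,1)
Fill (1+1,1+1) = (2,2)
Fill (1+1,1+2) = (2,3)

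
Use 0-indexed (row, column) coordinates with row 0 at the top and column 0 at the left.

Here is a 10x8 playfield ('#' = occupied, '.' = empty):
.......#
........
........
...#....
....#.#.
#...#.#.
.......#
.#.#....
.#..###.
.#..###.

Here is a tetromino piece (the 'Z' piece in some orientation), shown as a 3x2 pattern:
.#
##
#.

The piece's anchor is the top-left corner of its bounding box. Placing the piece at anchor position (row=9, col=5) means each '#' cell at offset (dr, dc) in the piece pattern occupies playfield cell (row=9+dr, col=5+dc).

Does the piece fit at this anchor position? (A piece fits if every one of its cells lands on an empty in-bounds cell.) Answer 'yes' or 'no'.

Check each piece cell at anchor (9, 5):
  offset (0,1) -> (9,6): occupied ('#') -> FAIL
  offset (1,0) -> (10,5): out of bounds -> FAIL
  offset (1,1) -> (10,6): out of bounds -> FAIL
  offset (2,0) -> (11,5): out of bounds -> FAIL
All cells valid: no

Answer: no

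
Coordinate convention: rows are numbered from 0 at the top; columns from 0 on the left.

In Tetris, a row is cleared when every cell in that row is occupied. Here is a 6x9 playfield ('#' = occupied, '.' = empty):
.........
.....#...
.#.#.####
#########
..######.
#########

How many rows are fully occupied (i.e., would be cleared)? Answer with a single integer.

Answer: 2

Derivation:
Check each row:
  row 0: 9 empty cells -> not full
  row 1: 8 empty cells -> not full
  row 2: 3 empty cells -> not full
  row 3: 0 empty cells -> FULL (clear)
  row 4: 3 empty cells -> not full
  row 5: 0 empty cells -> FULL (clear)
Total rows cleared: 2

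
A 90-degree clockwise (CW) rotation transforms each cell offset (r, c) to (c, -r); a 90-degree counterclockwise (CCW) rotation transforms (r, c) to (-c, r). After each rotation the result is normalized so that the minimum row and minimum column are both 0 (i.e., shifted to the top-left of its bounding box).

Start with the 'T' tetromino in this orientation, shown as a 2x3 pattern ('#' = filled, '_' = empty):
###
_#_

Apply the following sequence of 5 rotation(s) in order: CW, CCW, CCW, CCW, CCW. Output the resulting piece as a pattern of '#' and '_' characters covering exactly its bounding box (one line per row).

Answer: _#
##
_#

Derivation:
Start:
###
_#_
After rotation 1 (CW):
_#
##
_#
After rotation 2 (CCW):
###
_#_
After rotation 3 (CCW):
#_
##
#_
After rotation 4 (CCW):
_#_
###
After rotation 5 (CCW):
_#
##
_#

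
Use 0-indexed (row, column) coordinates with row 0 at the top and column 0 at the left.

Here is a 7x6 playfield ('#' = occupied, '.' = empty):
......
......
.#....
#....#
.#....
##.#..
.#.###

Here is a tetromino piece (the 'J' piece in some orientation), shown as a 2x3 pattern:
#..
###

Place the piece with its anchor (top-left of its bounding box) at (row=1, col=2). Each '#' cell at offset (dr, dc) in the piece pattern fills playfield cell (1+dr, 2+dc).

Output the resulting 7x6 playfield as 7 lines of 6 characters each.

Answer: ......
..#...
.####.
#....#
.#....
##.#..
.#.###

Derivation:
Fill (1+0,2+0) = (1,2)
Fill (1+1,2+0) = (2,2)
Fill (1+1,2+1) = (2,3)
Fill (1+1,2+2) = (2,4)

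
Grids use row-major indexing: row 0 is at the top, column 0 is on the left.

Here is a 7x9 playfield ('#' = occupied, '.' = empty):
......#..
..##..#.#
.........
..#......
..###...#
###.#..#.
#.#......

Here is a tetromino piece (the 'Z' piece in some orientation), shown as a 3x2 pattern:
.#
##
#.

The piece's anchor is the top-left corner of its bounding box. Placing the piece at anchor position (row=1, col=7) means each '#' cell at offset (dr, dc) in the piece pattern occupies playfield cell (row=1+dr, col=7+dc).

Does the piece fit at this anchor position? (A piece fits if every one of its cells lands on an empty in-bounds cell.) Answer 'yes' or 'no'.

Answer: no

Derivation:
Check each piece cell at anchor (1, 7):
  offset (0,1) -> (1,8): occupied ('#') -> FAIL
  offset (1,0) -> (2,7): empty -> OK
  offset (1,1) -> (2,8): empty -> OK
  offset (2,0) -> (3,7): empty -> OK
All cells valid: no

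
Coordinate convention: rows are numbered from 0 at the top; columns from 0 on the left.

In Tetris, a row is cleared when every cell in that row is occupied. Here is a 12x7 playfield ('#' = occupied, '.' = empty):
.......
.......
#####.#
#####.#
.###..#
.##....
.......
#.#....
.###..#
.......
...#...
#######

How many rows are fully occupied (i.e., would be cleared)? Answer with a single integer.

Check each row:
  row 0: 7 empty cells -> not full
  row 1: 7 empty cells -> not full
  row 2: 1 empty cell -> not full
  row 3: 1 empty cell -> not full
  row 4: 3 empty cells -> not full
  row 5: 5 empty cells -> not full
  row 6: 7 empty cells -> not full
  row 7: 5 empty cells -> not full
  row 8: 3 empty cells -> not full
  row 9: 7 empty cells -> not full
  row 10: 6 empty cells -> not full
  row 11: 0 empty cells -> FULL (clear)
Total rows cleared: 1

Answer: 1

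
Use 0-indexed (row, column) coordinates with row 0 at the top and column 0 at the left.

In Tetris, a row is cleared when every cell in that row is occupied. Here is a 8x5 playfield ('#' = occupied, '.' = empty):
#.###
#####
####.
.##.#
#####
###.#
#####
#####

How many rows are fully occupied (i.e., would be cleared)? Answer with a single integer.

Answer: 4

Derivation:
Check each row:
  row 0: 1 empty cell -> not full
  row 1: 0 empty cells -> FULL (clear)
  row 2: 1 empty cell -> not full
  row 3: 2 empty cells -> not full
  row 4: 0 empty cells -> FULL (clear)
  row 5: 1 empty cell -> not full
  row 6: 0 empty cells -> FULL (clear)
  row 7: 0 empty cells -> FULL (clear)
Total rows cleared: 4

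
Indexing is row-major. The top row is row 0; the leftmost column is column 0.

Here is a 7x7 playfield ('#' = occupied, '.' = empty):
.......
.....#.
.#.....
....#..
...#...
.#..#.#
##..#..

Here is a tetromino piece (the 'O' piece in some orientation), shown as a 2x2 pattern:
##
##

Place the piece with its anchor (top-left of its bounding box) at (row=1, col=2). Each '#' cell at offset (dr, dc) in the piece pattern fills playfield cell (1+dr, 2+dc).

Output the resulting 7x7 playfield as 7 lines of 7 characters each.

Answer: .......
..##.#.
.###...
....#..
...#...
.#..#.#
##..#..

Derivation:
Fill (1+0,2+0) = (1,2)
Fill (1+0,2+1) = (1,3)
Fill (1+1,2+0) = (2,2)
Fill (1+1,2+1) = (2,3)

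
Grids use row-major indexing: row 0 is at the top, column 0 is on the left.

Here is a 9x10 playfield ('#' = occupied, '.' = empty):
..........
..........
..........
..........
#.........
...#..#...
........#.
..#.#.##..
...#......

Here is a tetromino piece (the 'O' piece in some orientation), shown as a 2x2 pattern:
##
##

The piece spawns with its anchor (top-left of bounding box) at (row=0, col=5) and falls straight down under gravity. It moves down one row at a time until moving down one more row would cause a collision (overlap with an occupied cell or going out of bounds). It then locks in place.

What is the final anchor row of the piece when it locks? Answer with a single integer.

Answer: 3

Derivation:
Spawn at (row=0, col=5). Try each row:
  row 0: fits
  row 1: fits
  row 2: fits
  row 3: fits
  row 4: blocked -> lock at row 3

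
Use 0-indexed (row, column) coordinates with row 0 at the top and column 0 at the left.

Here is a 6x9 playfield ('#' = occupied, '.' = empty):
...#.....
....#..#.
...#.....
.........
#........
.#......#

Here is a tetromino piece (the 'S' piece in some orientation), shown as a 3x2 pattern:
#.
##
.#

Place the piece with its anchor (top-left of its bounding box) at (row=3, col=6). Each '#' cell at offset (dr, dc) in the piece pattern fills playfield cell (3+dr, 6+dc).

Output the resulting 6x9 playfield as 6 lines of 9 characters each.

Answer: ...#.....
....#..#.
...#.....
......#..
#.....##.
.#.....##

Derivation:
Fill (3+0,6+0) = (3,6)
Fill (3+1,6+0) = (4,6)
Fill (3+1,6+1) = (4,7)
Fill (3+2,6+1) = (5,7)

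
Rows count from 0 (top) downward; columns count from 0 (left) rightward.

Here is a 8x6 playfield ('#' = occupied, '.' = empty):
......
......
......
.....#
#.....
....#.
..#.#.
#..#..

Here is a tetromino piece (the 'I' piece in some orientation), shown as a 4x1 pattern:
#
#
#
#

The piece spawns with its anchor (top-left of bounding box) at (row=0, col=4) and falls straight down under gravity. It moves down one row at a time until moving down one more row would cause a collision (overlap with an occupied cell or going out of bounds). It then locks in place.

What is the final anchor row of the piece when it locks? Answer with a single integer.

Spawn at (row=0, col=4). Try each row:
  row 0: fits
  row 1: fits
  row 2: blocked -> lock at row 1

Answer: 1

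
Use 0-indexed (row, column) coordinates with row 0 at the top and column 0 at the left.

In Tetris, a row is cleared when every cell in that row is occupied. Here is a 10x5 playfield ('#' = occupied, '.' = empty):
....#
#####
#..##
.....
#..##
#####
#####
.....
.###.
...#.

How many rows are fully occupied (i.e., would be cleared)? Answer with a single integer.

Answer: 3

Derivation:
Check each row:
  row 0: 4 empty cells -> not full
  row 1: 0 empty cells -> FULL (clear)
  row 2: 2 empty cells -> not full
  row 3: 5 empty cells -> not full
  row 4: 2 empty cells -> not full
  row 5: 0 empty cells -> FULL (clear)
  row 6: 0 empty cells -> FULL (clear)
  row 7: 5 empty cells -> not full
  row 8: 2 empty cells -> not full
  row 9: 4 empty cells -> not full
Total rows cleared: 3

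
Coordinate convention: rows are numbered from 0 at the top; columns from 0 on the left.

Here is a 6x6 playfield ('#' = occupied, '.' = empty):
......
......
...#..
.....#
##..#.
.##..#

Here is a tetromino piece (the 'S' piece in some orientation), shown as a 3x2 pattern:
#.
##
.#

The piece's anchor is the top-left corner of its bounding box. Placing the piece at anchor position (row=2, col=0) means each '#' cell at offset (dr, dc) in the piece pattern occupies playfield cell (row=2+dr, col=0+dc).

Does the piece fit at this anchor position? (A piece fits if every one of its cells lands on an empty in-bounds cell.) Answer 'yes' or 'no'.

Check each piece cell at anchor (2, 0):
  offset (0,0) -> (2,0): empty -> OK
  offset (1,0) -> (3,0): empty -> OK
  offset (1,1) -> (3,1): empty -> OK
  offset (2,1) -> (4,1): occupied ('#') -> FAIL
All cells valid: no

Answer: no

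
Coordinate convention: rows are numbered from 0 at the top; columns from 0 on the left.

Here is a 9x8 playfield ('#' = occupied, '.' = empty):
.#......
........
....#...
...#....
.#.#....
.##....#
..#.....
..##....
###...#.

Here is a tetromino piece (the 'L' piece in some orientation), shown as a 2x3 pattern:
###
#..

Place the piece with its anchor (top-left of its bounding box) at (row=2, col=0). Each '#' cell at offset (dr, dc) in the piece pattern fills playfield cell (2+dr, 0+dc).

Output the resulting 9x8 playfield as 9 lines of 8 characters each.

Answer: .#......
........
###.#...
#..#....
.#.#....
.##....#
..#.....
..##....
###...#.

Derivation:
Fill (2+0,0+0) = (2,0)
Fill (2+0,0+1) = (2,1)
Fill (2+0,0+2) = (2,2)
Fill (2+1,0+0) = (3,0)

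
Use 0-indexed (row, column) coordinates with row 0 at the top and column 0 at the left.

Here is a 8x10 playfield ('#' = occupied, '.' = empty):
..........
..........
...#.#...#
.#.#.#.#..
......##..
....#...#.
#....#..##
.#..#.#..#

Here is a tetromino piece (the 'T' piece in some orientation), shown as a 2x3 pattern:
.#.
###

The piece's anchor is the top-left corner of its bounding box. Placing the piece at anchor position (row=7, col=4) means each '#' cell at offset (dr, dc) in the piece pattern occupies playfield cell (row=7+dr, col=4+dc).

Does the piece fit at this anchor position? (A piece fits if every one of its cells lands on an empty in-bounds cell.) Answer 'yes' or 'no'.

Check each piece cell at anchor (7, 4):
  offset (0,1) -> (7,5): empty -> OK
  offset (1,0) -> (8,4): out of bounds -> FAIL
  offset (1,1) -> (8,5): out of bounds -> FAIL
  offset (1,2) -> (8,6): out of bounds -> FAIL
All cells valid: no

Answer: no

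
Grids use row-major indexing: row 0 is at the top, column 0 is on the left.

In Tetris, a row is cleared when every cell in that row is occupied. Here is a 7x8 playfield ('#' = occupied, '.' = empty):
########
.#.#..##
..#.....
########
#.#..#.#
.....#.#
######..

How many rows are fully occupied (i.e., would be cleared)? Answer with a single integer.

Check each row:
  row 0: 0 empty cells -> FULL (clear)
  row 1: 4 empty cells -> not full
  row 2: 7 empty cells -> not full
  row 3: 0 empty cells -> FULL (clear)
  row 4: 4 empty cells -> not full
  row 5: 6 empty cells -> not full
  row 6: 2 empty cells -> not full
Total rows cleared: 2

Answer: 2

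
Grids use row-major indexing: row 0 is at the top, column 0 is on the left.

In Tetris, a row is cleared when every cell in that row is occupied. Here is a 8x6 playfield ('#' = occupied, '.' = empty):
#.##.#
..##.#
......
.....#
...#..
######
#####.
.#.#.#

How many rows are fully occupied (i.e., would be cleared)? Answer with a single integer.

Answer: 1

Derivation:
Check each row:
  row 0: 2 empty cells -> not full
  row 1: 3 empty cells -> not full
  row 2: 6 empty cells -> not full
  row 3: 5 empty cells -> not full
  row 4: 5 empty cells -> not full
  row 5: 0 empty cells -> FULL (clear)
  row 6: 1 empty cell -> not full
  row 7: 3 empty cells -> not full
Total rows cleared: 1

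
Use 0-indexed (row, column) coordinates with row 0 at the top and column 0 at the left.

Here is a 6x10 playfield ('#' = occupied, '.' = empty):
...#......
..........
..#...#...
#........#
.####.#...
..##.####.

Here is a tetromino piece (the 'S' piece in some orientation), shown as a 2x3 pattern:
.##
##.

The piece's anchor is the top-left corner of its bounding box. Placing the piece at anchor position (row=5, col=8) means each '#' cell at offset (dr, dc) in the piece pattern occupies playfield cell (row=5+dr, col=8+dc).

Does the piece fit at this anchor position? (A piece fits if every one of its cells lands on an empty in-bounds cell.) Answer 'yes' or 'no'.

Answer: no

Derivation:
Check each piece cell at anchor (5, 8):
  offset (0,1) -> (5,9): empty -> OK
  offset (0,2) -> (5,10): out of bounds -> FAIL
  offset (1,0) -> (6,8): out of bounds -> FAIL
  offset (1,1) -> (6,9): out of bounds -> FAIL
All cells valid: no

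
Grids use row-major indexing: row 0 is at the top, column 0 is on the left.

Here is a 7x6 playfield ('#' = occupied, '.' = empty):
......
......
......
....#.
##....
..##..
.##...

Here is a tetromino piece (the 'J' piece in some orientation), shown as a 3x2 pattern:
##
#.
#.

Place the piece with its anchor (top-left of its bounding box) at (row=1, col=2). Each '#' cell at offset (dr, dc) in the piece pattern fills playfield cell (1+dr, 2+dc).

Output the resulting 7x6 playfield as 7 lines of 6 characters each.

Fill (1+0,2+0) = (1,2)
Fill (1+0,2+1) = (1,3)
Fill (1+1,2+0) = (2,2)
Fill (1+2,2+0) = (3,2)

Answer: ......
..##..
..#...
..#.#.
##....
..##..
.##...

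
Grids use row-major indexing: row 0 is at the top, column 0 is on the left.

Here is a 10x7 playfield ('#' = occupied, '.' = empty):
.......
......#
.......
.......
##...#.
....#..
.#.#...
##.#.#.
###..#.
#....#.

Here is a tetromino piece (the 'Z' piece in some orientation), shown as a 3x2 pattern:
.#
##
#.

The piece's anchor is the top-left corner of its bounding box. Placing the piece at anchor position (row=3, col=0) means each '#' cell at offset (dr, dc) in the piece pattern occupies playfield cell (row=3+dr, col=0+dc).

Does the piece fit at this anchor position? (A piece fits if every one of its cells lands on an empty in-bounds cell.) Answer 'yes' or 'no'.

Answer: no

Derivation:
Check each piece cell at anchor (3, 0):
  offset (0,1) -> (3,1): empty -> OK
  offset (1,0) -> (4,0): occupied ('#') -> FAIL
  offset (1,1) -> (4,1): occupied ('#') -> FAIL
  offset (2,0) -> (5,0): empty -> OK
All cells valid: no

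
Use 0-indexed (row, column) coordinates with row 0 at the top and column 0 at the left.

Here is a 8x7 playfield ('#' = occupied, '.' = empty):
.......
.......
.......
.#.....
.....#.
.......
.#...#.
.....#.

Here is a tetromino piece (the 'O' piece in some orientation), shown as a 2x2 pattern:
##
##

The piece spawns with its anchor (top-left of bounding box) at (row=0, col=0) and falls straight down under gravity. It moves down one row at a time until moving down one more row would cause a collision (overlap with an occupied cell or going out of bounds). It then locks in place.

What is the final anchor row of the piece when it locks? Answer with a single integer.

Answer: 1

Derivation:
Spawn at (row=0, col=0). Try each row:
  row 0: fits
  row 1: fits
  row 2: blocked -> lock at row 1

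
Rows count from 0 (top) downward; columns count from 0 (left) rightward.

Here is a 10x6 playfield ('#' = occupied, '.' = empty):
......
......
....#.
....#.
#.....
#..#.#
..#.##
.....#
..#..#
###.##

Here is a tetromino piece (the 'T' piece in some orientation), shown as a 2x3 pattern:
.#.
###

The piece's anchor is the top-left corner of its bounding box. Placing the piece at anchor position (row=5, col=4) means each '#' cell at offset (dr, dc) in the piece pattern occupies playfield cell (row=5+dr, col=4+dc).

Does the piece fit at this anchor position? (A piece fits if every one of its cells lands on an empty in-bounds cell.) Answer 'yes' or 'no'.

Check each piece cell at anchor (5, 4):
  offset (0,1) -> (5,5): occupied ('#') -> FAIL
  offset (1,0) -> (6,4): occupied ('#') -> FAIL
  offset (1,1) -> (6,5): occupied ('#') -> FAIL
  offset (1,2) -> (6,6): out of bounds -> FAIL
All cells valid: no

Answer: no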